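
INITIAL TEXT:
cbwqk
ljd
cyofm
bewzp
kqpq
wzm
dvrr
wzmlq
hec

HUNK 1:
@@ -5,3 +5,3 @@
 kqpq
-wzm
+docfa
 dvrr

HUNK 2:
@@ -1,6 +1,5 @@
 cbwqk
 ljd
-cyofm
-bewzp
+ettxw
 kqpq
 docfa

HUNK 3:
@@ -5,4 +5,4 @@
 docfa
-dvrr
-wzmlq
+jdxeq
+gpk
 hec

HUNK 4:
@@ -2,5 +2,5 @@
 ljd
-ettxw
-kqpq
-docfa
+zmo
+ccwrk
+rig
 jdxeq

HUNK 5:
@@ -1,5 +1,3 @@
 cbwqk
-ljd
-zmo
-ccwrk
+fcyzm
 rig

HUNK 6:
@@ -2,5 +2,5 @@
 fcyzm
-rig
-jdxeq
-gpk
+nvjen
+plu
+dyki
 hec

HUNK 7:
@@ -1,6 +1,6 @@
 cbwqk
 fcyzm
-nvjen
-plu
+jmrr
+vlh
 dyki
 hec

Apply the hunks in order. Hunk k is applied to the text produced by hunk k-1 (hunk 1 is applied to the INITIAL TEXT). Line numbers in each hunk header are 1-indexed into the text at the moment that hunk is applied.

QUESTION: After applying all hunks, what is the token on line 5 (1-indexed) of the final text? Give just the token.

Answer: dyki

Derivation:
Hunk 1: at line 5 remove [wzm] add [docfa] -> 9 lines: cbwqk ljd cyofm bewzp kqpq docfa dvrr wzmlq hec
Hunk 2: at line 1 remove [cyofm,bewzp] add [ettxw] -> 8 lines: cbwqk ljd ettxw kqpq docfa dvrr wzmlq hec
Hunk 3: at line 5 remove [dvrr,wzmlq] add [jdxeq,gpk] -> 8 lines: cbwqk ljd ettxw kqpq docfa jdxeq gpk hec
Hunk 4: at line 2 remove [ettxw,kqpq,docfa] add [zmo,ccwrk,rig] -> 8 lines: cbwqk ljd zmo ccwrk rig jdxeq gpk hec
Hunk 5: at line 1 remove [ljd,zmo,ccwrk] add [fcyzm] -> 6 lines: cbwqk fcyzm rig jdxeq gpk hec
Hunk 6: at line 2 remove [rig,jdxeq,gpk] add [nvjen,plu,dyki] -> 6 lines: cbwqk fcyzm nvjen plu dyki hec
Hunk 7: at line 1 remove [nvjen,plu] add [jmrr,vlh] -> 6 lines: cbwqk fcyzm jmrr vlh dyki hec
Final line 5: dyki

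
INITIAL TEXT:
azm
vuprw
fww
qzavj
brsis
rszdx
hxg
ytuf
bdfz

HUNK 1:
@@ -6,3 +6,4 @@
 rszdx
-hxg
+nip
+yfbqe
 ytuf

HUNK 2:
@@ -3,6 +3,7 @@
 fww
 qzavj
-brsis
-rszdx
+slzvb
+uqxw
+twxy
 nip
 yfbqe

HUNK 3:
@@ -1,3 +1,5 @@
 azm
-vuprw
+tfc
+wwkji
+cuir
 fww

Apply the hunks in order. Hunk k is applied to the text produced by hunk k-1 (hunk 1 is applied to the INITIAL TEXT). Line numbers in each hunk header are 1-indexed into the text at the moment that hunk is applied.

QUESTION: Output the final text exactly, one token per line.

Hunk 1: at line 6 remove [hxg] add [nip,yfbqe] -> 10 lines: azm vuprw fww qzavj brsis rszdx nip yfbqe ytuf bdfz
Hunk 2: at line 3 remove [brsis,rszdx] add [slzvb,uqxw,twxy] -> 11 lines: azm vuprw fww qzavj slzvb uqxw twxy nip yfbqe ytuf bdfz
Hunk 3: at line 1 remove [vuprw] add [tfc,wwkji,cuir] -> 13 lines: azm tfc wwkji cuir fww qzavj slzvb uqxw twxy nip yfbqe ytuf bdfz

Answer: azm
tfc
wwkji
cuir
fww
qzavj
slzvb
uqxw
twxy
nip
yfbqe
ytuf
bdfz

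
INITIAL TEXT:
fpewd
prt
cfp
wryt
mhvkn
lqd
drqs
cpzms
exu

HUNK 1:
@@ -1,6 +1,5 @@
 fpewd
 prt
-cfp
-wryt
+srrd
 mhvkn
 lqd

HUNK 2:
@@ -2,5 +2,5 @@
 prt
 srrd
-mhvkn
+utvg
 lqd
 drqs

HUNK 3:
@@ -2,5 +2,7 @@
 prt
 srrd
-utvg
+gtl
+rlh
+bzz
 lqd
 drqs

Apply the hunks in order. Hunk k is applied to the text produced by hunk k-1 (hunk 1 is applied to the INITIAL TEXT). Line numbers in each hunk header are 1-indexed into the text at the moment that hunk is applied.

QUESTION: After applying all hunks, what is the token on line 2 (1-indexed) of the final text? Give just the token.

Hunk 1: at line 1 remove [cfp,wryt] add [srrd] -> 8 lines: fpewd prt srrd mhvkn lqd drqs cpzms exu
Hunk 2: at line 2 remove [mhvkn] add [utvg] -> 8 lines: fpewd prt srrd utvg lqd drqs cpzms exu
Hunk 3: at line 2 remove [utvg] add [gtl,rlh,bzz] -> 10 lines: fpewd prt srrd gtl rlh bzz lqd drqs cpzms exu
Final line 2: prt

Answer: prt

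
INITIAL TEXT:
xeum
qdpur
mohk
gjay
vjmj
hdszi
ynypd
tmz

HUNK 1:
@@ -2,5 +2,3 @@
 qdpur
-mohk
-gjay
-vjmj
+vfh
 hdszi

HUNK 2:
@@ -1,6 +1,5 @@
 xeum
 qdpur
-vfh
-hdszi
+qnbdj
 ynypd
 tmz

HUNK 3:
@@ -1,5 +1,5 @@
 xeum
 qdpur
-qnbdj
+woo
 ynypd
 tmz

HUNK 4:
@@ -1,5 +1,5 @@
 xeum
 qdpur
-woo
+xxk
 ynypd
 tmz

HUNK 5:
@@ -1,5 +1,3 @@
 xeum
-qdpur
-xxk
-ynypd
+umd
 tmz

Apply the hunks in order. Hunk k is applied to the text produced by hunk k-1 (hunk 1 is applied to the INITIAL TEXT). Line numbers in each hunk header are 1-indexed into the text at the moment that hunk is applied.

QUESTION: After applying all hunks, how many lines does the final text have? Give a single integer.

Answer: 3

Derivation:
Hunk 1: at line 2 remove [mohk,gjay,vjmj] add [vfh] -> 6 lines: xeum qdpur vfh hdszi ynypd tmz
Hunk 2: at line 1 remove [vfh,hdszi] add [qnbdj] -> 5 lines: xeum qdpur qnbdj ynypd tmz
Hunk 3: at line 1 remove [qnbdj] add [woo] -> 5 lines: xeum qdpur woo ynypd tmz
Hunk 4: at line 1 remove [woo] add [xxk] -> 5 lines: xeum qdpur xxk ynypd tmz
Hunk 5: at line 1 remove [qdpur,xxk,ynypd] add [umd] -> 3 lines: xeum umd tmz
Final line count: 3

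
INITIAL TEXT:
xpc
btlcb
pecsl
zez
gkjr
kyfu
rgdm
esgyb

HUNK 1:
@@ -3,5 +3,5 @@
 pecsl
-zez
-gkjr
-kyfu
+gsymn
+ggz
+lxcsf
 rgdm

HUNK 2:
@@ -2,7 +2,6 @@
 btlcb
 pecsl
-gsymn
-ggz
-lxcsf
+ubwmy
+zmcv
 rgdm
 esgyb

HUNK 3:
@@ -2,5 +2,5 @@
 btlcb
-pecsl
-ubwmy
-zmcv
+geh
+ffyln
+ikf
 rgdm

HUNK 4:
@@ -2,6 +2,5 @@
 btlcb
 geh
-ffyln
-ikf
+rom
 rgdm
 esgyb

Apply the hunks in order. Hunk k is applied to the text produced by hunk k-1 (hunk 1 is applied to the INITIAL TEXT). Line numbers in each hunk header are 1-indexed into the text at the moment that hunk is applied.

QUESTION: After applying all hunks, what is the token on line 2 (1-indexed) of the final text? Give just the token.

Answer: btlcb

Derivation:
Hunk 1: at line 3 remove [zez,gkjr,kyfu] add [gsymn,ggz,lxcsf] -> 8 lines: xpc btlcb pecsl gsymn ggz lxcsf rgdm esgyb
Hunk 2: at line 2 remove [gsymn,ggz,lxcsf] add [ubwmy,zmcv] -> 7 lines: xpc btlcb pecsl ubwmy zmcv rgdm esgyb
Hunk 3: at line 2 remove [pecsl,ubwmy,zmcv] add [geh,ffyln,ikf] -> 7 lines: xpc btlcb geh ffyln ikf rgdm esgyb
Hunk 4: at line 2 remove [ffyln,ikf] add [rom] -> 6 lines: xpc btlcb geh rom rgdm esgyb
Final line 2: btlcb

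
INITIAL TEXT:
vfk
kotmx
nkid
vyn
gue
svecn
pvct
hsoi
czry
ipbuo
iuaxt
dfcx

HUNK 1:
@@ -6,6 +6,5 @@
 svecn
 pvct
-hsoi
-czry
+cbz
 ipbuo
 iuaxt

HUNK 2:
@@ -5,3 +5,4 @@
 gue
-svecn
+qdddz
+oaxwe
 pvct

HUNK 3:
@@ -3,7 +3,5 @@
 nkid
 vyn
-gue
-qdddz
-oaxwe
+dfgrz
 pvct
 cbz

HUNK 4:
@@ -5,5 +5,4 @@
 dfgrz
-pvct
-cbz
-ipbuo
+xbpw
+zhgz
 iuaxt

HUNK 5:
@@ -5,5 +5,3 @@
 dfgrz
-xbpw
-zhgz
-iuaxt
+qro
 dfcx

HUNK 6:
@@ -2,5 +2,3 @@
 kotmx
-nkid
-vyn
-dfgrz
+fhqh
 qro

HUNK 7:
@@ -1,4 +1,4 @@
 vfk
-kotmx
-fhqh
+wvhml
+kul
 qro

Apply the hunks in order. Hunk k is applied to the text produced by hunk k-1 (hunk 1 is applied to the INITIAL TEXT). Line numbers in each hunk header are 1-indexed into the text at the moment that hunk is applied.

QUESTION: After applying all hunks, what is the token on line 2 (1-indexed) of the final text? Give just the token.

Answer: wvhml

Derivation:
Hunk 1: at line 6 remove [hsoi,czry] add [cbz] -> 11 lines: vfk kotmx nkid vyn gue svecn pvct cbz ipbuo iuaxt dfcx
Hunk 2: at line 5 remove [svecn] add [qdddz,oaxwe] -> 12 lines: vfk kotmx nkid vyn gue qdddz oaxwe pvct cbz ipbuo iuaxt dfcx
Hunk 3: at line 3 remove [gue,qdddz,oaxwe] add [dfgrz] -> 10 lines: vfk kotmx nkid vyn dfgrz pvct cbz ipbuo iuaxt dfcx
Hunk 4: at line 5 remove [pvct,cbz,ipbuo] add [xbpw,zhgz] -> 9 lines: vfk kotmx nkid vyn dfgrz xbpw zhgz iuaxt dfcx
Hunk 5: at line 5 remove [xbpw,zhgz,iuaxt] add [qro] -> 7 lines: vfk kotmx nkid vyn dfgrz qro dfcx
Hunk 6: at line 2 remove [nkid,vyn,dfgrz] add [fhqh] -> 5 lines: vfk kotmx fhqh qro dfcx
Hunk 7: at line 1 remove [kotmx,fhqh] add [wvhml,kul] -> 5 lines: vfk wvhml kul qro dfcx
Final line 2: wvhml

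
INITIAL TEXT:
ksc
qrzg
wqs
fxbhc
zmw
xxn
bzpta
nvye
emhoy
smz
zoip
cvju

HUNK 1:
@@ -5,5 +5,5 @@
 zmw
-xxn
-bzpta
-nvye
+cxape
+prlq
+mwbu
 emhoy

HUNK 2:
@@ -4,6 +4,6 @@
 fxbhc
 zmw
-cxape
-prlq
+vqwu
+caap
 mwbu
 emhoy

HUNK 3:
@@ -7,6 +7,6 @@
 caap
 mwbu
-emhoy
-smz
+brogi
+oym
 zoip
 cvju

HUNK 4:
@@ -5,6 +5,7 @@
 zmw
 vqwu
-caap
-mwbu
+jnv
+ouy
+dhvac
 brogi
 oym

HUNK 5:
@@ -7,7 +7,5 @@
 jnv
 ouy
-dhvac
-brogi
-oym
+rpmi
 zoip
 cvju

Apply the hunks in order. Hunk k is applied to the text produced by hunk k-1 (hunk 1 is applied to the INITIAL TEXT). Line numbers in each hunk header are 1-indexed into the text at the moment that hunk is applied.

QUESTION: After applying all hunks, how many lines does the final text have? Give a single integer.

Hunk 1: at line 5 remove [xxn,bzpta,nvye] add [cxape,prlq,mwbu] -> 12 lines: ksc qrzg wqs fxbhc zmw cxape prlq mwbu emhoy smz zoip cvju
Hunk 2: at line 4 remove [cxape,prlq] add [vqwu,caap] -> 12 lines: ksc qrzg wqs fxbhc zmw vqwu caap mwbu emhoy smz zoip cvju
Hunk 3: at line 7 remove [emhoy,smz] add [brogi,oym] -> 12 lines: ksc qrzg wqs fxbhc zmw vqwu caap mwbu brogi oym zoip cvju
Hunk 4: at line 5 remove [caap,mwbu] add [jnv,ouy,dhvac] -> 13 lines: ksc qrzg wqs fxbhc zmw vqwu jnv ouy dhvac brogi oym zoip cvju
Hunk 5: at line 7 remove [dhvac,brogi,oym] add [rpmi] -> 11 lines: ksc qrzg wqs fxbhc zmw vqwu jnv ouy rpmi zoip cvju
Final line count: 11

Answer: 11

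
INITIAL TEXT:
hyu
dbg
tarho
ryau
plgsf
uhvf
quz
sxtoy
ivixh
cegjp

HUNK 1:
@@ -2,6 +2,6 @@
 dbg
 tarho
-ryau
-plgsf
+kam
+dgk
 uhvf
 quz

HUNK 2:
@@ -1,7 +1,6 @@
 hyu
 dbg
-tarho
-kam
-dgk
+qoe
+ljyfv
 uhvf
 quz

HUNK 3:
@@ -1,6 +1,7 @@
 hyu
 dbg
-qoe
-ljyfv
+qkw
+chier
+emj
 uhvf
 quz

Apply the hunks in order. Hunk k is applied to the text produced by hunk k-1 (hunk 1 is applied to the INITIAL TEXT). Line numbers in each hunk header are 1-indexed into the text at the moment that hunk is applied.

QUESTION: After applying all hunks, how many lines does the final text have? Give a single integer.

Hunk 1: at line 2 remove [ryau,plgsf] add [kam,dgk] -> 10 lines: hyu dbg tarho kam dgk uhvf quz sxtoy ivixh cegjp
Hunk 2: at line 1 remove [tarho,kam,dgk] add [qoe,ljyfv] -> 9 lines: hyu dbg qoe ljyfv uhvf quz sxtoy ivixh cegjp
Hunk 3: at line 1 remove [qoe,ljyfv] add [qkw,chier,emj] -> 10 lines: hyu dbg qkw chier emj uhvf quz sxtoy ivixh cegjp
Final line count: 10

Answer: 10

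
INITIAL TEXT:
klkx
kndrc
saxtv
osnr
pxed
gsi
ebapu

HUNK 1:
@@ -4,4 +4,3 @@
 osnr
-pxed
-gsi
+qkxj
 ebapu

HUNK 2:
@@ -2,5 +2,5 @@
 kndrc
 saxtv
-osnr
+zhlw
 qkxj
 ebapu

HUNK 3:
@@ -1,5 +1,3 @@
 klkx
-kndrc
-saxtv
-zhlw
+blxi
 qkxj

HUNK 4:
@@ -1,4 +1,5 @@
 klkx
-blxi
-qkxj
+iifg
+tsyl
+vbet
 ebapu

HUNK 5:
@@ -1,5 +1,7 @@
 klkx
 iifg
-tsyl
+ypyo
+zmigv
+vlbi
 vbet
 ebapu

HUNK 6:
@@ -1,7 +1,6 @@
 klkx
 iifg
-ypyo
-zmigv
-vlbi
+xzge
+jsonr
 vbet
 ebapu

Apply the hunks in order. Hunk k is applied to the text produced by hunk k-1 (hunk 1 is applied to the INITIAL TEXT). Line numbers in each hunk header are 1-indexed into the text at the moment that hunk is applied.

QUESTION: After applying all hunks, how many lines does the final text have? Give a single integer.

Hunk 1: at line 4 remove [pxed,gsi] add [qkxj] -> 6 lines: klkx kndrc saxtv osnr qkxj ebapu
Hunk 2: at line 2 remove [osnr] add [zhlw] -> 6 lines: klkx kndrc saxtv zhlw qkxj ebapu
Hunk 3: at line 1 remove [kndrc,saxtv,zhlw] add [blxi] -> 4 lines: klkx blxi qkxj ebapu
Hunk 4: at line 1 remove [blxi,qkxj] add [iifg,tsyl,vbet] -> 5 lines: klkx iifg tsyl vbet ebapu
Hunk 5: at line 1 remove [tsyl] add [ypyo,zmigv,vlbi] -> 7 lines: klkx iifg ypyo zmigv vlbi vbet ebapu
Hunk 6: at line 1 remove [ypyo,zmigv,vlbi] add [xzge,jsonr] -> 6 lines: klkx iifg xzge jsonr vbet ebapu
Final line count: 6

Answer: 6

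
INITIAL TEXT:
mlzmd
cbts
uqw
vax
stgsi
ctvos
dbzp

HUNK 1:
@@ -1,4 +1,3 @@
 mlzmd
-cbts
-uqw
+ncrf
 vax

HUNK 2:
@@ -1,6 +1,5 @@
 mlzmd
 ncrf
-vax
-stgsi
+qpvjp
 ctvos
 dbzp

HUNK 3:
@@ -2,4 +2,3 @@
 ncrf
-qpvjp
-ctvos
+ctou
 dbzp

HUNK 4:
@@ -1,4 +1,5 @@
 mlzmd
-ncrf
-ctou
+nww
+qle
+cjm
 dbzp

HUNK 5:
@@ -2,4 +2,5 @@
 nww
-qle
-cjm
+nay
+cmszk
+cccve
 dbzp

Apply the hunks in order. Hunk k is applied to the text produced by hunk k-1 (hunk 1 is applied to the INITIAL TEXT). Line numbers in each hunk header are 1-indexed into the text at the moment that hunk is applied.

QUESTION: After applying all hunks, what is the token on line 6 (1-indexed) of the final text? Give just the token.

Hunk 1: at line 1 remove [cbts,uqw] add [ncrf] -> 6 lines: mlzmd ncrf vax stgsi ctvos dbzp
Hunk 2: at line 1 remove [vax,stgsi] add [qpvjp] -> 5 lines: mlzmd ncrf qpvjp ctvos dbzp
Hunk 3: at line 2 remove [qpvjp,ctvos] add [ctou] -> 4 lines: mlzmd ncrf ctou dbzp
Hunk 4: at line 1 remove [ncrf,ctou] add [nww,qle,cjm] -> 5 lines: mlzmd nww qle cjm dbzp
Hunk 5: at line 2 remove [qle,cjm] add [nay,cmszk,cccve] -> 6 lines: mlzmd nww nay cmszk cccve dbzp
Final line 6: dbzp

Answer: dbzp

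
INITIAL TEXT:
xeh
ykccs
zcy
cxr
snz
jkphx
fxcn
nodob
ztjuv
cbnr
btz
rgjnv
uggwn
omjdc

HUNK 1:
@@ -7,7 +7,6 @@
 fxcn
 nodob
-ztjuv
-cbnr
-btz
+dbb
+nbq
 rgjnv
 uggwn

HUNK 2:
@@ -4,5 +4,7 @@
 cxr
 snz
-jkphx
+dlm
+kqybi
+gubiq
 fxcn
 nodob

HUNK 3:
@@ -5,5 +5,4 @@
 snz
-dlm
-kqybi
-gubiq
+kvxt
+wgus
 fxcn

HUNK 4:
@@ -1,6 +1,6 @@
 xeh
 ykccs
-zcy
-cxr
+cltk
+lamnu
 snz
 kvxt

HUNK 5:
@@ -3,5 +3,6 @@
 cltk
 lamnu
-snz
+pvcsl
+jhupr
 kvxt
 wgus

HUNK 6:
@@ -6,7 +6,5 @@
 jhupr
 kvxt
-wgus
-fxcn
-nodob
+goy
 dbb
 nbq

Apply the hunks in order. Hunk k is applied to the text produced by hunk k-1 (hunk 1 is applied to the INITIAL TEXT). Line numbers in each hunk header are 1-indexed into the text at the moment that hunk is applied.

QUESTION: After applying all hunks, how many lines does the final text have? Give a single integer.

Hunk 1: at line 7 remove [ztjuv,cbnr,btz] add [dbb,nbq] -> 13 lines: xeh ykccs zcy cxr snz jkphx fxcn nodob dbb nbq rgjnv uggwn omjdc
Hunk 2: at line 4 remove [jkphx] add [dlm,kqybi,gubiq] -> 15 lines: xeh ykccs zcy cxr snz dlm kqybi gubiq fxcn nodob dbb nbq rgjnv uggwn omjdc
Hunk 3: at line 5 remove [dlm,kqybi,gubiq] add [kvxt,wgus] -> 14 lines: xeh ykccs zcy cxr snz kvxt wgus fxcn nodob dbb nbq rgjnv uggwn omjdc
Hunk 4: at line 1 remove [zcy,cxr] add [cltk,lamnu] -> 14 lines: xeh ykccs cltk lamnu snz kvxt wgus fxcn nodob dbb nbq rgjnv uggwn omjdc
Hunk 5: at line 3 remove [snz] add [pvcsl,jhupr] -> 15 lines: xeh ykccs cltk lamnu pvcsl jhupr kvxt wgus fxcn nodob dbb nbq rgjnv uggwn omjdc
Hunk 6: at line 6 remove [wgus,fxcn,nodob] add [goy] -> 13 lines: xeh ykccs cltk lamnu pvcsl jhupr kvxt goy dbb nbq rgjnv uggwn omjdc
Final line count: 13

Answer: 13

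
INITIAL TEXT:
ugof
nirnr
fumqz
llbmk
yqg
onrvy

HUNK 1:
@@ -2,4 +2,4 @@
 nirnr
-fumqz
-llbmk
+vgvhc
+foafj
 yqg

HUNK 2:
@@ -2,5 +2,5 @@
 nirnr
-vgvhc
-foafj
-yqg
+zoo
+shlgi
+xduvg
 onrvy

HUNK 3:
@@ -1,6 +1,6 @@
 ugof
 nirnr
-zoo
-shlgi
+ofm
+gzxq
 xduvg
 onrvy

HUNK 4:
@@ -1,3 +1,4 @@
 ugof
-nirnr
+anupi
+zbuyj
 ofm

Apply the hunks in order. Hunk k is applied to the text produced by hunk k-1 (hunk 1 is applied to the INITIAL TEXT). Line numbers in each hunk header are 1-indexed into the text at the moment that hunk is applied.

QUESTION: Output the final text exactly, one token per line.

Hunk 1: at line 2 remove [fumqz,llbmk] add [vgvhc,foafj] -> 6 lines: ugof nirnr vgvhc foafj yqg onrvy
Hunk 2: at line 2 remove [vgvhc,foafj,yqg] add [zoo,shlgi,xduvg] -> 6 lines: ugof nirnr zoo shlgi xduvg onrvy
Hunk 3: at line 1 remove [zoo,shlgi] add [ofm,gzxq] -> 6 lines: ugof nirnr ofm gzxq xduvg onrvy
Hunk 4: at line 1 remove [nirnr] add [anupi,zbuyj] -> 7 lines: ugof anupi zbuyj ofm gzxq xduvg onrvy

Answer: ugof
anupi
zbuyj
ofm
gzxq
xduvg
onrvy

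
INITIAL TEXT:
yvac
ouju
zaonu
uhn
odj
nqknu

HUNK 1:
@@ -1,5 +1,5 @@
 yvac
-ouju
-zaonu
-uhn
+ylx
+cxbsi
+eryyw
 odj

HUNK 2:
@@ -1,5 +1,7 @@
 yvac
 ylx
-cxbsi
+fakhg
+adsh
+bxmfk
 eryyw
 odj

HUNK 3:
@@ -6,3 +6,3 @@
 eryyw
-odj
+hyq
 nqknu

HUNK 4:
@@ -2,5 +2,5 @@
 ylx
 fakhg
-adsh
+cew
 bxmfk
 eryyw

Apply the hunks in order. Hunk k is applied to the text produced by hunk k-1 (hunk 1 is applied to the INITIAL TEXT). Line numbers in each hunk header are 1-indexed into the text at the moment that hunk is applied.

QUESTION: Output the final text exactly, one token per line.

Answer: yvac
ylx
fakhg
cew
bxmfk
eryyw
hyq
nqknu

Derivation:
Hunk 1: at line 1 remove [ouju,zaonu,uhn] add [ylx,cxbsi,eryyw] -> 6 lines: yvac ylx cxbsi eryyw odj nqknu
Hunk 2: at line 1 remove [cxbsi] add [fakhg,adsh,bxmfk] -> 8 lines: yvac ylx fakhg adsh bxmfk eryyw odj nqknu
Hunk 3: at line 6 remove [odj] add [hyq] -> 8 lines: yvac ylx fakhg adsh bxmfk eryyw hyq nqknu
Hunk 4: at line 2 remove [adsh] add [cew] -> 8 lines: yvac ylx fakhg cew bxmfk eryyw hyq nqknu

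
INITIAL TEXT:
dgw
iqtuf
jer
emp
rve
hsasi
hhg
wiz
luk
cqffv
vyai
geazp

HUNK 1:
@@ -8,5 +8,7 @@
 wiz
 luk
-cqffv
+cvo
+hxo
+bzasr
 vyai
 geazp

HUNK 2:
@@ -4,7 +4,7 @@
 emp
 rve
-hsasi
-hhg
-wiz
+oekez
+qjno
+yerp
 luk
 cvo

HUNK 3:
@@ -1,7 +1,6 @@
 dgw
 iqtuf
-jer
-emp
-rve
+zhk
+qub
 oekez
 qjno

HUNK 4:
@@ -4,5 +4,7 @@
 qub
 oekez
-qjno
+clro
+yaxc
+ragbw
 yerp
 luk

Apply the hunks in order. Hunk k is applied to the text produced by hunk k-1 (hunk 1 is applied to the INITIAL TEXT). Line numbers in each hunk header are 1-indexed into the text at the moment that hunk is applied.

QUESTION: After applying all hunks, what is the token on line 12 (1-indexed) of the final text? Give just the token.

Hunk 1: at line 8 remove [cqffv] add [cvo,hxo,bzasr] -> 14 lines: dgw iqtuf jer emp rve hsasi hhg wiz luk cvo hxo bzasr vyai geazp
Hunk 2: at line 4 remove [hsasi,hhg,wiz] add [oekez,qjno,yerp] -> 14 lines: dgw iqtuf jer emp rve oekez qjno yerp luk cvo hxo bzasr vyai geazp
Hunk 3: at line 1 remove [jer,emp,rve] add [zhk,qub] -> 13 lines: dgw iqtuf zhk qub oekez qjno yerp luk cvo hxo bzasr vyai geazp
Hunk 4: at line 4 remove [qjno] add [clro,yaxc,ragbw] -> 15 lines: dgw iqtuf zhk qub oekez clro yaxc ragbw yerp luk cvo hxo bzasr vyai geazp
Final line 12: hxo

Answer: hxo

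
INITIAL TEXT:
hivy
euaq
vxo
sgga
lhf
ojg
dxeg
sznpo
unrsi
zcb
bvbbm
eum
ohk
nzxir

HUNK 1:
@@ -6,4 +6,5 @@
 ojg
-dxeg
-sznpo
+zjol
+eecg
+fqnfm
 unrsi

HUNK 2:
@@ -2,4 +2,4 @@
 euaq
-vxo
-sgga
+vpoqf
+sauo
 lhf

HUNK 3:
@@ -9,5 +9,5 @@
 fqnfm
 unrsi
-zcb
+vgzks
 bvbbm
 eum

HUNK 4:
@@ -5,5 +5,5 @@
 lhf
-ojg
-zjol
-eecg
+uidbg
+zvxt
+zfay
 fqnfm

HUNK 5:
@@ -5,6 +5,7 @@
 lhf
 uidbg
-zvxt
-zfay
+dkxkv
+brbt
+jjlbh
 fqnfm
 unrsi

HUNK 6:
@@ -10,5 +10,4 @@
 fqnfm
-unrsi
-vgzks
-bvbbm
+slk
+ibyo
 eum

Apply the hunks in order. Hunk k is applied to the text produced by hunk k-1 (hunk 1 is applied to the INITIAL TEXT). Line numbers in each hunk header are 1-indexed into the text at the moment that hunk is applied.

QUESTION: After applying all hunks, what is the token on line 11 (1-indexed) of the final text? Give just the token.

Answer: slk

Derivation:
Hunk 1: at line 6 remove [dxeg,sznpo] add [zjol,eecg,fqnfm] -> 15 lines: hivy euaq vxo sgga lhf ojg zjol eecg fqnfm unrsi zcb bvbbm eum ohk nzxir
Hunk 2: at line 2 remove [vxo,sgga] add [vpoqf,sauo] -> 15 lines: hivy euaq vpoqf sauo lhf ojg zjol eecg fqnfm unrsi zcb bvbbm eum ohk nzxir
Hunk 3: at line 9 remove [zcb] add [vgzks] -> 15 lines: hivy euaq vpoqf sauo lhf ojg zjol eecg fqnfm unrsi vgzks bvbbm eum ohk nzxir
Hunk 4: at line 5 remove [ojg,zjol,eecg] add [uidbg,zvxt,zfay] -> 15 lines: hivy euaq vpoqf sauo lhf uidbg zvxt zfay fqnfm unrsi vgzks bvbbm eum ohk nzxir
Hunk 5: at line 5 remove [zvxt,zfay] add [dkxkv,brbt,jjlbh] -> 16 lines: hivy euaq vpoqf sauo lhf uidbg dkxkv brbt jjlbh fqnfm unrsi vgzks bvbbm eum ohk nzxir
Hunk 6: at line 10 remove [unrsi,vgzks,bvbbm] add [slk,ibyo] -> 15 lines: hivy euaq vpoqf sauo lhf uidbg dkxkv brbt jjlbh fqnfm slk ibyo eum ohk nzxir
Final line 11: slk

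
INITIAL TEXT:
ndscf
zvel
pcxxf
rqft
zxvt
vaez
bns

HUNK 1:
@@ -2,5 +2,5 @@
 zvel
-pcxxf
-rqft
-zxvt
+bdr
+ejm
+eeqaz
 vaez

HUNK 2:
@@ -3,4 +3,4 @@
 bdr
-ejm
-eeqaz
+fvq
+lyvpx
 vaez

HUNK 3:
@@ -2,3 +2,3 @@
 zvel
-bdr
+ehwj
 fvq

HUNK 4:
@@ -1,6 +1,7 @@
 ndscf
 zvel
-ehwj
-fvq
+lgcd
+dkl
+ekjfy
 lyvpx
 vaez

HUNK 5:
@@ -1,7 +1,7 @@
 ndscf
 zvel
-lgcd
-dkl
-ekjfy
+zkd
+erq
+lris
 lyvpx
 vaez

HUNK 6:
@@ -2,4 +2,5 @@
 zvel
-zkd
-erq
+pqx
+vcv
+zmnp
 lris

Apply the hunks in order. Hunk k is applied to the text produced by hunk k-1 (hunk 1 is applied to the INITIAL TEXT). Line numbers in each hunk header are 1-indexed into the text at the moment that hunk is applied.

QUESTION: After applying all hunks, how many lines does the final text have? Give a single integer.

Answer: 9

Derivation:
Hunk 1: at line 2 remove [pcxxf,rqft,zxvt] add [bdr,ejm,eeqaz] -> 7 lines: ndscf zvel bdr ejm eeqaz vaez bns
Hunk 2: at line 3 remove [ejm,eeqaz] add [fvq,lyvpx] -> 7 lines: ndscf zvel bdr fvq lyvpx vaez bns
Hunk 3: at line 2 remove [bdr] add [ehwj] -> 7 lines: ndscf zvel ehwj fvq lyvpx vaez bns
Hunk 4: at line 1 remove [ehwj,fvq] add [lgcd,dkl,ekjfy] -> 8 lines: ndscf zvel lgcd dkl ekjfy lyvpx vaez bns
Hunk 5: at line 1 remove [lgcd,dkl,ekjfy] add [zkd,erq,lris] -> 8 lines: ndscf zvel zkd erq lris lyvpx vaez bns
Hunk 6: at line 2 remove [zkd,erq] add [pqx,vcv,zmnp] -> 9 lines: ndscf zvel pqx vcv zmnp lris lyvpx vaez bns
Final line count: 9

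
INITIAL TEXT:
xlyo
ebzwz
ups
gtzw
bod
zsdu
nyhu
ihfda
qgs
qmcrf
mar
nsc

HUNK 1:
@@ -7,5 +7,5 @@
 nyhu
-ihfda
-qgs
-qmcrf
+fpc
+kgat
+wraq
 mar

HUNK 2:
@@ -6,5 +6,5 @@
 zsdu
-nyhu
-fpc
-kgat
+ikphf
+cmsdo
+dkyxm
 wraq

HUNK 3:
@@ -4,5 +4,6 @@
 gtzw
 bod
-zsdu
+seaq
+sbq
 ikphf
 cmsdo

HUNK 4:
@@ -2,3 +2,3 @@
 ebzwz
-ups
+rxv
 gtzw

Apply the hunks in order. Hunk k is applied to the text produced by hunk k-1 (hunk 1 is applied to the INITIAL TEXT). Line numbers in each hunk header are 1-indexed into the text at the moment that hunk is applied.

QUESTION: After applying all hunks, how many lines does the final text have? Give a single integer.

Hunk 1: at line 7 remove [ihfda,qgs,qmcrf] add [fpc,kgat,wraq] -> 12 lines: xlyo ebzwz ups gtzw bod zsdu nyhu fpc kgat wraq mar nsc
Hunk 2: at line 6 remove [nyhu,fpc,kgat] add [ikphf,cmsdo,dkyxm] -> 12 lines: xlyo ebzwz ups gtzw bod zsdu ikphf cmsdo dkyxm wraq mar nsc
Hunk 3: at line 4 remove [zsdu] add [seaq,sbq] -> 13 lines: xlyo ebzwz ups gtzw bod seaq sbq ikphf cmsdo dkyxm wraq mar nsc
Hunk 4: at line 2 remove [ups] add [rxv] -> 13 lines: xlyo ebzwz rxv gtzw bod seaq sbq ikphf cmsdo dkyxm wraq mar nsc
Final line count: 13

Answer: 13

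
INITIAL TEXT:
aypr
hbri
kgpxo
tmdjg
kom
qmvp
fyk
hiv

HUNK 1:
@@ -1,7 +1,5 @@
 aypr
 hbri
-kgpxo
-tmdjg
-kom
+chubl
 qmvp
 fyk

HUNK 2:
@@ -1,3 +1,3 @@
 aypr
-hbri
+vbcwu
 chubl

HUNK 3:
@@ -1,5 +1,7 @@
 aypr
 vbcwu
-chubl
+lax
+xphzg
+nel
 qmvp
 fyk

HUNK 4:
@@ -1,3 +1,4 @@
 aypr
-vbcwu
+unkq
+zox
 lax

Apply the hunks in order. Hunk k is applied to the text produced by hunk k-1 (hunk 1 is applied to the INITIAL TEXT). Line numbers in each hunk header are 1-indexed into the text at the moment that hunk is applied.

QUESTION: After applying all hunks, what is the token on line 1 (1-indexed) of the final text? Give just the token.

Answer: aypr

Derivation:
Hunk 1: at line 1 remove [kgpxo,tmdjg,kom] add [chubl] -> 6 lines: aypr hbri chubl qmvp fyk hiv
Hunk 2: at line 1 remove [hbri] add [vbcwu] -> 6 lines: aypr vbcwu chubl qmvp fyk hiv
Hunk 3: at line 1 remove [chubl] add [lax,xphzg,nel] -> 8 lines: aypr vbcwu lax xphzg nel qmvp fyk hiv
Hunk 4: at line 1 remove [vbcwu] add [unkq,zox] -> 9 lines: aypr unkq zox lax xphzg nel qmvp fyk hiv
Final line 1: aypr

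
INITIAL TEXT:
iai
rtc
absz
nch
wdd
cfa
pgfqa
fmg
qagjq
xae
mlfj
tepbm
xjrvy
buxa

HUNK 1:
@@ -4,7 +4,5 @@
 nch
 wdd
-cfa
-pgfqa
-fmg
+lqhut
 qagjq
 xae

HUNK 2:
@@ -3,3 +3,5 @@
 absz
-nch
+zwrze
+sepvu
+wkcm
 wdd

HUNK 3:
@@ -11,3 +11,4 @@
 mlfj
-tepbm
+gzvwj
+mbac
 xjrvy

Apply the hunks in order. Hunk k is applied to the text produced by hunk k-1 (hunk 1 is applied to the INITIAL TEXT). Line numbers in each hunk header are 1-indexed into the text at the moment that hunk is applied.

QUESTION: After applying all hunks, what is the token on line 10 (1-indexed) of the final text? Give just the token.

Answer: xae

Derivation:
Hunk 1: at line 4 remove [cfa,pgfqa,fmg] add [lqhut] -> 12 lines: iai rtc absz nch wdd lqhut qagjq xae mlfj tepbm xjrvy buxa
Hunk 2: at line 3 remove [nch] add [zwrze,sepvu,wkcm] -> 14 lines: iai rtc absz zwrze sepvu wkcm wdd lqhut qagjq xae mlfj tepbm xjrvy buxa
Hunk 3: at line 11 remove [tepbm] add [gzvwj,mbac] -> 15 lines: iai rtc absz zwrze sepvu wkcm wdd lqhut qagjq xae mlfj gzvwj mbac xjrvy buxa
Final line 10: xae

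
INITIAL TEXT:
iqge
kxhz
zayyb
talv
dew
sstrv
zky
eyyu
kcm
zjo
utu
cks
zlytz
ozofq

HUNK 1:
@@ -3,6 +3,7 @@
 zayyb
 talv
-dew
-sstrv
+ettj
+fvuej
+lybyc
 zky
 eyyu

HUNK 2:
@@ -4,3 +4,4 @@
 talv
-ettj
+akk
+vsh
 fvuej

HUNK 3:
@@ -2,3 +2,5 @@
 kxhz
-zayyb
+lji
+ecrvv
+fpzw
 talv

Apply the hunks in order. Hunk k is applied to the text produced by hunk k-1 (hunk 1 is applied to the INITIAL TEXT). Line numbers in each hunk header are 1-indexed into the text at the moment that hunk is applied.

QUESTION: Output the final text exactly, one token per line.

Answer: iqge
kxhz
lji
ecrvv
fpzw
talv
akk
vsh
fvuej
lybyc
zky
eyyu
kcm
zjo
utu
cks
zlytz
ozofq

Derivation:
Hunk 1: at line 3 remove [dew,sstrv] add [ettj,fvuej,lybyc] -> 15 lines: iqge kxhz zayyb talv ettj fvuej lybyc zky eyyu kcm zjo utu cks zlytz ozofq
Hunk 2: at line 4 remove [ettj] add [akk,vsh] -> 16 lines: iqge kxhz zayyb talv akk vsh fvuej lybyc zky eyyu kcm zjo utu cks zlytz ozofq
Hunk 3: at line 2 remove [zayyb] add [lji,ecrvv,fpzw] -> 18 lines: iqge kxhz lji ecrvv fpzw talv akk vsh fvuej lybyc zky eyyu kcm zjo utu cks zlytz ozofq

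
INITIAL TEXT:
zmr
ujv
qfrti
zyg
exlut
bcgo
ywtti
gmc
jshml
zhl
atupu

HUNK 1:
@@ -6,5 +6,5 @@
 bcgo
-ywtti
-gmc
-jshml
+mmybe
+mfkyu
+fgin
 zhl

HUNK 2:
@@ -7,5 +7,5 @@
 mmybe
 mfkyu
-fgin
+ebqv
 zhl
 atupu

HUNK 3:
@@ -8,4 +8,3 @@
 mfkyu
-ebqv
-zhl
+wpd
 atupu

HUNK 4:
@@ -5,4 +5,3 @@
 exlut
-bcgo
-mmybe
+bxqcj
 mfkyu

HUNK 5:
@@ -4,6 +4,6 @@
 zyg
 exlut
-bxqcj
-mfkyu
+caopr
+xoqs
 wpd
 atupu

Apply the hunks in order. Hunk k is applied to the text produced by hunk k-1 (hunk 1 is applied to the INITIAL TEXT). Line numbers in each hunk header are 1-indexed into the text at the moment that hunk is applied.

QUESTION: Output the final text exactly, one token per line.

Answer: zmr
ujv
qfrti
zyg
exlut
caopr
xoqs
wpd
atupu

Derivation:
Hunk 1: at line 6 remove [ywtti,gmc,jshml] add [mmybe,mfkyu,fgin] -> 11 lines: zmr ujv qfrti zyg exlut bcgo mmybe mfkyu fgin zhl atupu
Hunk 2: at line 7 remove [fgin] add [ebqv] -> 11 lines: zmr ujv qfrti zyg exlut bcgo mmybe mfkyu ebqv zhl atupu
Hunk 3: at line 8 remove [ebqv,zhl] add [wpd] -> 10 lines: zmr ujv qfrti zyg exlut bcgo mmybe mfkyu wpd atupu
Hunk 4: at line 5 remove [bcgo,mmybe] add [bxqcj] -> 9 lines: zmr ujv qfrti zyg exlut bxqcj mfkyu wpd atupu
Hunk 5: at line 4 remove [bxqcj,mfkyu] add [caopr,xoqs] -> 9 lines: zmr ujv qfrti zyg exlut caopr xoqs wpd atupu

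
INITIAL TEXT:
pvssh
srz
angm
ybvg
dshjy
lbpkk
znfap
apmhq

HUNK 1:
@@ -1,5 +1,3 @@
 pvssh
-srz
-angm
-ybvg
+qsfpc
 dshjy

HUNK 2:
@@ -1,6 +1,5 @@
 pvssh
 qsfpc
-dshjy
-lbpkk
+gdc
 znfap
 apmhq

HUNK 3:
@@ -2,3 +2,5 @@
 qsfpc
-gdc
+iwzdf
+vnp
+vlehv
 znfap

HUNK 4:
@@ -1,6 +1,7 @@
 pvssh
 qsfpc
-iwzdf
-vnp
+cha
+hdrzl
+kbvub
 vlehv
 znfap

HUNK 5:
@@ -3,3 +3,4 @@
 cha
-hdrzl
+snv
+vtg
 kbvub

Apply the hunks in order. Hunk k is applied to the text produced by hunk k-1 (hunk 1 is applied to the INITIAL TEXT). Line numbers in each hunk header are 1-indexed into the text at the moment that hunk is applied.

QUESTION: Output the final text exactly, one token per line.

Answer: pvssh
qsfpc
cha
snv
vtg
kbvub
vlehv
znfap
apmhq

Derivation:
Hunk 1: at line 1 remove [srz,angm,ybvg] add [qsfpc] -> 6 lines: pvssh qsfpc dshjy lbpkk znfap apmhq
Hunk 2: at line 1 remove [dshjy,lbpkk] add [gdc] -> 5 lines: pvssh qsfpc gdc znfap apmhq
Hunk 3: at line 2 remove [gdc] add [iwzdf,vnp,vlehv] -> 7 lines: pvssh qsfpc iwzdf vnp vlehv znfap apmhq
Hunk 4: at line 1 remove [iwzdf,vnp] add [cha,hdrzl,kbvub] -> 8 lines: pvssh qsfpc cha hdrzl kbvub vlehv znfap apmhq
Hunk 5: at line 3 remove [hdrzl] add [snv,vtg] -> 9 lines: pvssh qsfpc cha snv vtg kbvub vlehv znfap apmhq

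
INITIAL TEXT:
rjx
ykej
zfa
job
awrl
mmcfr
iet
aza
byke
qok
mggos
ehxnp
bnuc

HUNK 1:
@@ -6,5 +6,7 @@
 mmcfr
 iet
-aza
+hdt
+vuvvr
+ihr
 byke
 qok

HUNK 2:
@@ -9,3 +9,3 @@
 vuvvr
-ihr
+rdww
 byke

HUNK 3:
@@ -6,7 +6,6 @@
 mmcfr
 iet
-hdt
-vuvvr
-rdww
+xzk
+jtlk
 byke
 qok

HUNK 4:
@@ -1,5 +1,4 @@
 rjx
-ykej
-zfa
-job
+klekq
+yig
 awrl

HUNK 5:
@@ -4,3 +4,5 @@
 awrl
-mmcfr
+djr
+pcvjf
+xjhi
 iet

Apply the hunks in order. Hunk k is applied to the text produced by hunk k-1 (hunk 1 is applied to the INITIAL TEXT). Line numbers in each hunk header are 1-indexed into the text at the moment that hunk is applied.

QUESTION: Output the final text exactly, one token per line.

Answer: rjx
klekq
yig
awrl
djr
pcvjf
xjhi
iet
xzk
jtlk
byke
qok
mggos
ehxnp
bnuc

Derivation:
Hunk 1: at line 6 remove [aza] add [hdt,vuvvr,ihr] -> 15 lines: rjx ykej zfa job awrl mmcfr iet hdt vuvvr ihr byke qok mggos ehxnp bnuc
Hunk 2: at line 9 remove [ihr] add [rdww] -> 15 lines: rjx ykej zfa job awrl mmcfr iet hdt vuvvr rdww byke qok mggos ehxnp bnuc
Hunk 3: at line 6 remove [hdt,vuvvr,rdww] add [xzk,jtlk] -> 14 lines: rjx ykej zfa job awrl mmcfr iet xzk jtlk byke qok mggos ehxnp bnuc
Hunk 4: at line 1 remove [ykej,zfa,job] add [klekq,yig] -> 13 lines: rjx klekq yig awrl mmcfr iet xzk jtlk byke qok mggos ehxnp bnuc
Hunk 5: at line 4 remove [mmcfr] add [djr,pcvjf,xjhi] -> 15 lines: rjx klekq yig awrl djr pcvjf xjhi iet xzk jtlk byke qok mggos ehxnp bnuc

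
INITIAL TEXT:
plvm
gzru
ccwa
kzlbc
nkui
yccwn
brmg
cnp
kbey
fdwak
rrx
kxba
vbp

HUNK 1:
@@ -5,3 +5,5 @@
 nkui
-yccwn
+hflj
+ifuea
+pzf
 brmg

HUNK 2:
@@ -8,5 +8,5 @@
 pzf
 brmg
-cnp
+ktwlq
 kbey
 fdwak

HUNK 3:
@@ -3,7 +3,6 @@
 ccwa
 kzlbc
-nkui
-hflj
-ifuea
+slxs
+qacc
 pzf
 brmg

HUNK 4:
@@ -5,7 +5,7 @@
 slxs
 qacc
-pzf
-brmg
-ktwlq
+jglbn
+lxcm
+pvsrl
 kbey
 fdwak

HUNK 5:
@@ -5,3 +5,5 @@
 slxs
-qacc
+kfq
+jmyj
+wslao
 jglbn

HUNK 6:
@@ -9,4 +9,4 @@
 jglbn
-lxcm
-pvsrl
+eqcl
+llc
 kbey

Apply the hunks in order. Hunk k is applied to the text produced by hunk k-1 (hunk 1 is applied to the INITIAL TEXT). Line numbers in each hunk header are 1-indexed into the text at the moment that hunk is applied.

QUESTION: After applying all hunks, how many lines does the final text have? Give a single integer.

Answer: 16

Derivation:
Hunk 1: at line 5 remove [yccwn] add [hflj,ifuea,pzf] -> 15 lines: plvm gzru ccwa kzlbc nkui hflj ifuea pzf brmg cnp kbey fdwak rrx kxba vbp
Hunk 2: at line 8 remove [cnp] add [ktwlq] -> 15 lines: plvm gzru ccwa kzlbc nkui hflj ifuea pzf brmg ktwlq kbey fdwak rrx kxba vbp
Hunk 3: at line 3 remove [nkui,hflj,ifuea] add [slxs,qacc] -> 14 lines: plvm gzru ccwa kzlbc slxs qacc pzf brmg ktwlq kbey fdwak rrx kxba vbp
Hunk 4: at line 5 remove [pzf,brmg,ktwlq] add [jglbn,lxcm,pvsrl] -> 14 lines: plvm gzru ccwa kzlbc slxs qacc jglbn lxcm pvsrl kbey fdwak rrx kxba vbp
Hunk 5: at line 5 remove [qacc] add [kfq,jmyj,wslao] -> 16 lines: plvm gzru ccwa kzlbc slxs kfq jmyj wslao jglbn lxcm pvsrl kbey fdwak rrx kxba vbp
Hunk 6: at line 9 remove [lxcm,pvsrl] add [eqcl,llc] -> 16 lines: plvm gzru ccwa kzlbc slxs kfq jmyj wslao jglbn eqcl llc kbey fdwak rrx kxba vbp
Final line count: 16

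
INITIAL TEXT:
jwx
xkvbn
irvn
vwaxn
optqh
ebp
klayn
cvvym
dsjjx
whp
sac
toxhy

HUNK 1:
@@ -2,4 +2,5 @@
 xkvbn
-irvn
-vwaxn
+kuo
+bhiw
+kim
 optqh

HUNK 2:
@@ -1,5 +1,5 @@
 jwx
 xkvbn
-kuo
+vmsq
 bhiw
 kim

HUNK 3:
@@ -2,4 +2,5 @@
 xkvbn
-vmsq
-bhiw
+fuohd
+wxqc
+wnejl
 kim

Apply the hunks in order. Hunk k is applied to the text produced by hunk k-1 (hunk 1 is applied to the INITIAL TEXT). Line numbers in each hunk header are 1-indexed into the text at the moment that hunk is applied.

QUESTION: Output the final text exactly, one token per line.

Answer: jwx
xkvbn
fuohd
wxqc
wnejl
kim
optqh
ebp
klayn
cvvym
dsjjx
whp
sac
toxhy

Derivation:
Hunk 1: at line 2 remove [irvn,vwaxn] add [kuo,bhiw,kim] -> 13 lines: jwx xkvbn kuo bhiw kim optqh ebp klayn cvvym dsjjx whp sac toxhy
Hunk 2: at line 1 remove [kuo] add [vmsq] -> 13 lines: jwx xkvbn vmsq bhiw kim optqh ebp klayn cvvym dsjjx whp sac toxhy
Hunk 3: at line 2 remove [vmsq,bhiw] add [fuohd,wxqc,wnejl] -> 14 lines: jwx xkvbn fuohd wxqc wnejl kim optqh ebp klayn cvvym dsjjx whp sac toxhy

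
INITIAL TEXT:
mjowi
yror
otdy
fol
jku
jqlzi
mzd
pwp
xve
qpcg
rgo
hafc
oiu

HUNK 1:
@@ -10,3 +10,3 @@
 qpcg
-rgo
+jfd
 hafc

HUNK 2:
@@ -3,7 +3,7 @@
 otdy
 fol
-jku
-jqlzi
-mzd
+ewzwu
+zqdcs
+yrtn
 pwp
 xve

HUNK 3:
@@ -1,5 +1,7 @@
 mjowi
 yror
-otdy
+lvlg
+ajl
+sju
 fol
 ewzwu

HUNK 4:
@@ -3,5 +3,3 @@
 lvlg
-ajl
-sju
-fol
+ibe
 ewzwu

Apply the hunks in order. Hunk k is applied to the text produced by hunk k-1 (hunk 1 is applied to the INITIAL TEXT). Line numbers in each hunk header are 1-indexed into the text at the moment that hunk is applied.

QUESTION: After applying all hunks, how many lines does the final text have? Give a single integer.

Hunk 1: at line 10 remove [rgo] add [jfd] -> 13 lines: mjowi yror otdy fol jku jqlzi mzd pwp xve qpcg jfd hafc oiu
Hunk 2: at line 3 remove [jku,jqlzi,mzd] add [ewzwu,zqdcs,yrtn] -> 13 lines: mjowi yror otdy fol ewzwu zqdcs yrtn pwp xve qpcg jfd hafc oiu
Hunk 3: at line 1 remove [otdy] add [lvlg,ajl,sju] -> 15 lines: mjowi yror lvlg ajl sju fol ewzwu zqdcs yrtn pwp xve qpcg jfd hafc oiu
Hunk 4: at line 3 remove [ajl,sju,fol] add [ibe] -> 13 lines: mjowi yror lvlg ibe ewzwu zqdcs yrtn pwp xve qpcg jfd hafc oiu
Final line count: 13

Answer: 13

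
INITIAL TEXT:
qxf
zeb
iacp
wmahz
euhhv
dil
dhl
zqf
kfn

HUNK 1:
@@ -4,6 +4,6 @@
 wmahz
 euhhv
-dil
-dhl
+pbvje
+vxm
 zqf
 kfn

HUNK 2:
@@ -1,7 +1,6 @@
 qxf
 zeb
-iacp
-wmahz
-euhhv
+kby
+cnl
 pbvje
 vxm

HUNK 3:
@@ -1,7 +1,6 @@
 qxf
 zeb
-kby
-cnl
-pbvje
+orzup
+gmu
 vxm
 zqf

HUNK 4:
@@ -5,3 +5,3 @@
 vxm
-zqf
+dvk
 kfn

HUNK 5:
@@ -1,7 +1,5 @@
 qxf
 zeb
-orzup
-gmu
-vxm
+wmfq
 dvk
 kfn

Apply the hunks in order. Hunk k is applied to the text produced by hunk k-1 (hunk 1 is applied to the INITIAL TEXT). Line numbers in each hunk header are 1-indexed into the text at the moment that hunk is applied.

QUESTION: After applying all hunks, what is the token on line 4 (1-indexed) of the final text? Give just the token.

Answer: dvk

Derivation:
Hunk 1: at line 4 remove [dil,dhl] add [pbvje,vxm] -> 9 lines: qxf zeb iacp wmahz euhhv pbvje vxm zqf kfn
Hunk 2: at line 1 remove [iacp,wmahz,euhhv] add [kby,cnl] -> 8 lines: qxf zeb kby cnl pbvje vxm zqf kfn
Hunk 3: at line 1 remove [kby,cnl,pbvje] add [orzup,gmu] -> 7 lines: qxf zeb orzup gmu vxm zqf kfn
Hunk 4: at line 5 remove [zqf] add [dvk] -> 7 lines: qxf zeb orzup gmu vxm dvk kfn
Hunk 5: at line 1 remove [orzup,gmu,vxm] add [wmfq] -> 5 lines: qxf zeb wmfq dvk kfn
Final line 4: dvk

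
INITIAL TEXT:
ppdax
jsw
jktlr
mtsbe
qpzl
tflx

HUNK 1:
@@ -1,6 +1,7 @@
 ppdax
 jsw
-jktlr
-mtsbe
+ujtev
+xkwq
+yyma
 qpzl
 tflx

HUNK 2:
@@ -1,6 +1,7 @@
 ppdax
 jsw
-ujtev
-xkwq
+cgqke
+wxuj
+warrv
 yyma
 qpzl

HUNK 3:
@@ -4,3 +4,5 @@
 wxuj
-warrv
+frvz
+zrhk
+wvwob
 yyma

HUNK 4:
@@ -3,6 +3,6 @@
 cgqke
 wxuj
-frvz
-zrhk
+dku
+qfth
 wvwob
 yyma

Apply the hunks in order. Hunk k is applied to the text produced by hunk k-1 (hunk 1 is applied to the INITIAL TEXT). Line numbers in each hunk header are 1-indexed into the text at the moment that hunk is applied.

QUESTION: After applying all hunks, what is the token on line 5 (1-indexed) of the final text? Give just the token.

Hunk 1: at line 1 remove [jktlr,mtsbe] add [ujtev,xkwq,yyma] -> 7 lines: ppdax jsw ujtev xkwq yyma qpzl tflx
Hunk 2: at line 1 remove [ujtev,xkwq] add [cgqke,wxuj,warrv] -> 8 lines: ppdax jsw cgqke wxuj warrv yyma qpzl tflx
Hunk 3: at line 4 remove [warrv] add [frvz,zrhk,wvwob] -> 10 lines: ppdax jsw cgqke wxuj frvz zrhk wvwob yyma qpzl tflx
Hunk 4: at line 3 remove [frvz,zrhk] add [dku,qfth] -> 10 lines: ppdax jsw cgqke wxuj dku qfth wvwob yyma qpzl tflx
Final line 5: dku

Answer: dku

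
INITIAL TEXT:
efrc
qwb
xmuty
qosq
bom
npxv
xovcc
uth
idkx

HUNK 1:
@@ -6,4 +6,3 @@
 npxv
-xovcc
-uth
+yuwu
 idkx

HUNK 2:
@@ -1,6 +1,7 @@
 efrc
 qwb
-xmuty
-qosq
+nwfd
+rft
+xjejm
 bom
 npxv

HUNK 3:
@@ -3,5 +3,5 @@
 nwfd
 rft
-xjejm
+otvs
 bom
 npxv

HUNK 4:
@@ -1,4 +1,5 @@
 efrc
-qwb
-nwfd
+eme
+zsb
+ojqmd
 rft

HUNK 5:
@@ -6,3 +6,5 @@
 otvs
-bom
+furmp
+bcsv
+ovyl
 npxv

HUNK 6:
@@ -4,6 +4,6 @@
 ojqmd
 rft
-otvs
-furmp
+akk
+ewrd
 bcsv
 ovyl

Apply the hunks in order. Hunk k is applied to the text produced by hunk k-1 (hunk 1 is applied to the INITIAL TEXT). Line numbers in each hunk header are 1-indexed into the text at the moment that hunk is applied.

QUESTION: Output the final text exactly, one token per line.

Answer: efrc
eme
zsb
ojqmd
rft
akk
ewrd
bcsv
ovyl
npxv
yuwu
idkx

Derivation:
Hunk 1: at line 6 remove [xovcc,uth] add [yuwu] -> 8 lines: efrc qwb xmuty qosq bom npxv yuwu idkx
Hunk 2: at line 1 remove [xmuty,qosq] add [nwfd,rft,xjejm] -> 9 lines: efrc qwb nwfd rft xjejm bom npxv yuwu idkx
Hunk 3: at line 3 remove [xjejm] add [otvs] -> 9 lines: efrc qwb nwfd rft otvs bom npxv yuwu idkx
Hunk 4: at line 1 remove [qwb,nwfd] add [eme,zsb,ojqmd] -> 10 lines: efrc eme zsb ojqmd rft otvs bom npxv yuwu idkx
Hunk 5: at line 6 remove [bom] add [furmp,bcsv,ovyl] -> 12 lines: efrc eme zsb ojqmd rft otvs furmp bcsv ovyl npxv yuwu idkx
Hunk 6: at line 4 remove [otvs,furmp] add [akk,ewrd] -> 12 lines: efrc eme zsb ojqmd rft akk ewrd bcsv ovyl npxv yuwu idkx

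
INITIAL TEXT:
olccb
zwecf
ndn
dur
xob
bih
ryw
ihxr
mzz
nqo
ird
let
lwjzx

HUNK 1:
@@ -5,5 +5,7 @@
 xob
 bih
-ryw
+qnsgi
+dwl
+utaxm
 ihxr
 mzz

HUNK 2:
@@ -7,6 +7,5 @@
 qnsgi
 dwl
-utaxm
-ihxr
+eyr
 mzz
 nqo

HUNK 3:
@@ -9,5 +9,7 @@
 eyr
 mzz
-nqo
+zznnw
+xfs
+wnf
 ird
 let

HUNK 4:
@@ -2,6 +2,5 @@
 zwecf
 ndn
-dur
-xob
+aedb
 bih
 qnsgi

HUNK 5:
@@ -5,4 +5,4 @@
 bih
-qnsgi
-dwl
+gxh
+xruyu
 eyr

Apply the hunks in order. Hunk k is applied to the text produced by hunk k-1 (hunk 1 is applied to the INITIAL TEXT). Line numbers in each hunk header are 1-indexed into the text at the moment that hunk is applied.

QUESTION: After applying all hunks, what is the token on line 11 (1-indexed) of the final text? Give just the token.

Hunk 1: at line 5 remove [ryw] add [qnsgi,dwl,utaxm] -> 15 lines: olccb zwecf ndn dur xob bih qnsgi dwl utaxm ihxr mzz nqo ird let lwjzx
Hunk 2: at line 7 remove [utaxm,ihxr] add [eyr] -> 14 lines: olccb zwecf ndn dur xob bih qnsgi dwl eyr mzz nqo ird let lwjzx
Hunk 3: at line 9 remove [nqo] add [zznnw,xfs,wnf] -> 16 lines: olccb zwecf ndn dur xob bih qnsgi dwl eyr mzz zznnw xfs wnf ird let lwjzx
Hunk 4: at line 2 remove [dur,xob] add [aedb] -> 15 lines: olccb zwecf ndn aedb bih qnsgi dwl eyr mzz zznnw xfs wnf ird let lwjzx
Hunk 5: at line 5 remove [qnsgi,dwl] add [gxh,xruyu] -> 15 lines: olccb zwecf ndn aedb bih gxh xruyu eyr mzz zznnw xfs wnf ird let lwjzx
Final line 11: xfs

Answer: xfs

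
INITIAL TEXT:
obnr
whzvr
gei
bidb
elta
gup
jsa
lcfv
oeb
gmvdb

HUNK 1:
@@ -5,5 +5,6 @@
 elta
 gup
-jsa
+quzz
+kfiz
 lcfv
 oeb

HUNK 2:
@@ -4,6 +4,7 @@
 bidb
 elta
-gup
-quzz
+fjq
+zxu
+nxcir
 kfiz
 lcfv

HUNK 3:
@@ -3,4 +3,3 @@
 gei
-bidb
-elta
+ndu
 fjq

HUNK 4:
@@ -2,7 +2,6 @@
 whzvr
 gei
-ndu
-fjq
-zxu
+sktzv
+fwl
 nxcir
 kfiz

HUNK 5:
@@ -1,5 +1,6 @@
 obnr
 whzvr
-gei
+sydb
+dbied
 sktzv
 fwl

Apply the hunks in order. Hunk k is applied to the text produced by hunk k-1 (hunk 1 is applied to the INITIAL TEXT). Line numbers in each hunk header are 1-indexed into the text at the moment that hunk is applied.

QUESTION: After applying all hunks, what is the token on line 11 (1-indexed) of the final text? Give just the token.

Answer: gmvdb

Derivation:
Hunk 1: at line 5 remove [jsa] add [quzz,kfiz] -> 11 lines: obnr whzvr gei bidb elta gup quzz kfiz lcfv oeb gmvdb
Hunk 2: at line 4 remove [gup,quzz] add [fjq,zxu,nxcir] -> 12 lines: obnr whzvr gei bidb elta fjq zxu nxcir kfiz lcfv oeb gmvdb
Hunk 3: at line 3 remove [bidb,elta] add [ndu] -> 11 lines: obnr whzvr gei ndu fjq zxu nxcir kfiz lcfv oeb gmvdb
Hunk 4: at line 2 remove [ndu,fjq,zxu] add [sktzv,fwl] -> 10 lines: obnr whzvr gei sktzv fwl nxcir kfiz lcfv oeb gmvdb
Hunk 5: at line 1 remove [gei] add [sydb,dbied] -> 11 lines: obnr whzvr sydb dbied sktzv fwl nxcir kfiz lcfv oeb gmvdb
Final line 11: gmvdb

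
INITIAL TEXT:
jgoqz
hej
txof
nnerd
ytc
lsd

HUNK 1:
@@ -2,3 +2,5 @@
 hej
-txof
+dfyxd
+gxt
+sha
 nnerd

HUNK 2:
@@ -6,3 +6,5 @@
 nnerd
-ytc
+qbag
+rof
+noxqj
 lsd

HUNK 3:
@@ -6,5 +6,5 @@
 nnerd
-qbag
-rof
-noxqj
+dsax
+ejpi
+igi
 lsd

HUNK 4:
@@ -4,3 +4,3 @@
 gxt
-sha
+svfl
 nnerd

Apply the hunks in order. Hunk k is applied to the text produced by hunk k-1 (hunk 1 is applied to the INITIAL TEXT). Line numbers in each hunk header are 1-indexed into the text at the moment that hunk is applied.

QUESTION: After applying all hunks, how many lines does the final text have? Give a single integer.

Hunk 1: at line 2 remove [txof] add [dfyxd,gxt,sha] -> 8 lines: jgoqz hej dfyxd gxt sha nnerd ytc lsd
Hunk 2: at line 6 remove [ytc] add [qbag,rof,noxqj] -> 10 lines: jgoqz hej dfyxd gxt sha nnerd qbag rof noxqj lsd
Hunk 3: at line 6 remove [qbag,rof,noxqj] add [dsax,ejpi,igi] -> 10 lines: jgoqz hej dfyxd gxt sha nnerd dsax ejpi igi lsd
Hunk 4: at line 4 remove [sha] add [svfl] -> 10 lines: jgoqz hej dfyxd gxt svfl nnerd dsax ejpi igi lsd
Final line count: 10

Answer: 10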